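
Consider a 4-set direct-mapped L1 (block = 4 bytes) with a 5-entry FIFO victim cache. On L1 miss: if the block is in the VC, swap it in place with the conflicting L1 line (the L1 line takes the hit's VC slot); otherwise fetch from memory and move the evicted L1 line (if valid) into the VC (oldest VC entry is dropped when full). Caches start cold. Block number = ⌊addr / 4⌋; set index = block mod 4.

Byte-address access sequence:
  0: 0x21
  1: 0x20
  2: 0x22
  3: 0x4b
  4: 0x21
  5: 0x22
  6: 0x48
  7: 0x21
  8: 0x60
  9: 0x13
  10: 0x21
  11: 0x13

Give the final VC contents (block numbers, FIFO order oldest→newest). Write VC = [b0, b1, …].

0: 0x21 (blk 8, set 0) → MISS  vc=[]
1: 0x20 (blk 8, set 0) → L1-HIT  vc=[]
2: 0x22 (blk 8, set 0) → L1-HIT  vc=[]
3: 0x4b (blk 18, set 2) → MISS  vc=[]
4: 0x21 (blk 8, set 0) → L1-HIT  vc=[]
5: 0x22 (blk 8, set 0) → L1-HIT  vc=[]
6: 0x48 (blk 18, set 2) → L1-HIT  vc=[]
7: 0x21 (blk 8, set 0) → L1-HIT  vc=[]
8: 0x60 (blk 24, set 0) → MISS  vc=[8]
9: 0x13 (blk 4, set 0) → MISS  vc=[8, 24]
10: 0x21 (blk 8, set 0) → VC-HIT  vc=[4, 24]
11: 0x13 (blk 4, set 0) → VC-HIT  vc=[8, 24]

VC = [8, 24]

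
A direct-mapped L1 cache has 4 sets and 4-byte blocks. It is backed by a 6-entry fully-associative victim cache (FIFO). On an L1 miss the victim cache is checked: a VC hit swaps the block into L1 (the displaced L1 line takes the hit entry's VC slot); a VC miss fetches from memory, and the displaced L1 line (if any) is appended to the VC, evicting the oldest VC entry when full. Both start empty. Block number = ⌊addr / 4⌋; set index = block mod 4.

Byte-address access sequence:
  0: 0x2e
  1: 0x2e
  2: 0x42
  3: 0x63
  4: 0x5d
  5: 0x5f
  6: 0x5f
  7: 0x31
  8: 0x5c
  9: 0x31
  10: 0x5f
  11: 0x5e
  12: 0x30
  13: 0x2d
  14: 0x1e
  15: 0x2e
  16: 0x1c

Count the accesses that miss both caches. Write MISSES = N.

0: 0x2e (blk 11, set 3) → MISS  vc=[]
1: 0x2e (blk 11, set 3) → L1-HIT  vc=[]
2: 0x42 (blk 16, set 0) → MISS  vc=[]
3: 0x63 (blk 24, set 0) → MISS  vc=[16]
4: 0x5d (blk 23, set 3) → MISS  vc=[16, 11]
5: 0x5f (blk 23, set 3) → L1-HIT  vc=[16, 11]
6: 0x5f (blk 23, set 3) → L1-HIT  vc=[16, 11]
7: 0x31 (blk 12, set 0) → MISS  vc=[16, 11, 24]
8: 0x5c (blk 23, set 3) → L1-HIT  vc=[16, 11, 24]
9: 0x31 (blk 12, set 0) → L1-HIT  vc=[16, 11, 24]
10: 0x5f (blk 23, set 3) → L1-HIT  vc=[16, 11, 24]
11: 0x5e (blk 23, set 3) → L1-HIT  vc=[16, 11, 24]
12: 0x30 (blk 12, set 0) → L1-HIT  vc=[16, 11, 24]
13: 0x2d (blk 11, set 3) → VC-HIT  vc=[16, 23, 24]
14: 0x1e (blk 7, set 3) → MISS  vc=[16, 23, 24, 11]
15: 0x2e (blk 11, set 3) → VC-HIT  vc=[16, 23, 24, 7]
16: 0x1c (blk 7, set 3) → VC-HIT  vc=[16, 23, 24, 11]

MISSES = 6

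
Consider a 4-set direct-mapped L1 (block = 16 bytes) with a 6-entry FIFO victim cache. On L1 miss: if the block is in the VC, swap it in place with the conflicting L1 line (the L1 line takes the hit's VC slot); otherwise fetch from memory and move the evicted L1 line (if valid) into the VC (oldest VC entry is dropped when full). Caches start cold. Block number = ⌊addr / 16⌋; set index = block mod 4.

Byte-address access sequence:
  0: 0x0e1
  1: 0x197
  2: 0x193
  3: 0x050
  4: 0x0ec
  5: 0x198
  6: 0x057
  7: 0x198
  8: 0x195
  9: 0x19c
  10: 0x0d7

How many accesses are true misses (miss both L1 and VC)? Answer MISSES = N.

MISSES = 4

0: 0xe1 (blk 14, set 2) → MISS  vc=[]
1: 0x197 (blk 25, set 1) → MISS  vc=[]
2: 0x193 (blk 25, set 1) → L1-HIT  vc=[]
3: 0x50 (blk 5, set 1) → MISS  vc=[25]
4: 0xec (blk 14, set 2) → L1-HIT  vc=[25]
5: 0x198 (blk 25, set 1) → VC-HIT  vc=[5]
6: 0x57 (blk 5, set 1) → VC-HIT  vc=[25]
7: 0x198 (blk 25, set 1) → VC-HIT  vc=[5]
8: 0x195 (blk 25, set 1) → L1-HIT  vc=[5]
9: 0x19c (blk 25, set 1) → L1-HIT  vc=[5]
10: 0xd7 (blk 13, set 1) → MISS  vc=[5, 25]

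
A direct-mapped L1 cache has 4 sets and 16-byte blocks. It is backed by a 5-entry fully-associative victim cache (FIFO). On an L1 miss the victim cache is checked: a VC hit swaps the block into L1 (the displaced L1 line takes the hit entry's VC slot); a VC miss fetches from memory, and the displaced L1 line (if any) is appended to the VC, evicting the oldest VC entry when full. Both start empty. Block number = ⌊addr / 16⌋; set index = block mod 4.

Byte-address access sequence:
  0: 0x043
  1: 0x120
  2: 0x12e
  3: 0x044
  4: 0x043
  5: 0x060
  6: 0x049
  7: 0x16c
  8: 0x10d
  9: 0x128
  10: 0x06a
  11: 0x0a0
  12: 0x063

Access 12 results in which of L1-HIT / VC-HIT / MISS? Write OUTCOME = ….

  [0] addr=0x43 blk=4 s=0: MISS | VC []
  [1] addr=0x120 blk=18 s=2: MISS | VC []
  [2] addr=0x12e blk=18 s=2: L1-HIT | VC []
  [3] addr=0x44 blk=4 s=0: L1-HIT | VC []
  [4] addr=0x43 blk=4 s=0: L1-HIT | VC []
  [5] addr=0x60 blk=6 s=2: MISS | VC [18]
  [6] addr=0x49 blk=4 s=0: L1-HIT | VC [18]
  [7] addr=0x16c blk=22 s=2: MISS | VC [18, 6]
  [8] addr=0x10d blk=16 s=0: MISS | VC [18, 6, 4]
  [9] addr=0x128 blk=18 s=2: VC-HIT | VC [22, 6, 4]
  [10] addr=0x6a blk=6 s=2: VC-HIT | VC [22, 18, 4]
  [11] addr=0xa0 blk=10 s=2: MISS | VC [22, 18, 4, 6]
  [12] addr=0x63 blk=6 s=2: VC-HIT | VC [22, 18, 4, 10]

OUTCOME = VC-HIT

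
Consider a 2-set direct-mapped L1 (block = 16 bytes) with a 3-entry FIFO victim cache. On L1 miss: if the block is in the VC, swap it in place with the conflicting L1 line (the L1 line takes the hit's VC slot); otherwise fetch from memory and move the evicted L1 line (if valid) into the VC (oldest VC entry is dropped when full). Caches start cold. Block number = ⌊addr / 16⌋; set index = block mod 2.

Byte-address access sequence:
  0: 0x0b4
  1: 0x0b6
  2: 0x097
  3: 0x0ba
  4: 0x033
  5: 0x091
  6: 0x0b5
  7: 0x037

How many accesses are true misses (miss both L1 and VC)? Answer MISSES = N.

MISSES = 3

  [0] addr=0xb4 blk=11 s=1: MISS | VC []
  [1] addr=0xb6 blk=11 s=1: L1-HIT | VC []
  [2] addr=0x97 blk=9 s=1: MISS | VC [11]
  [3] addr=0xba blk=11 s=1: VC-HIT | VC [9]
  [4] addr=0x33 blk=3 s=1: MISS | VC [9, 11]
  [5] addr=0x91 blk=9 s=1: VC-HIT | VC [3, 11]
  [6] addr=0xb5 blk=11 s=1: VC-HIT | VC [3, 9]
  [7] addr=0x37 blk=3 s=1: VC-HIT | VC [11, 9]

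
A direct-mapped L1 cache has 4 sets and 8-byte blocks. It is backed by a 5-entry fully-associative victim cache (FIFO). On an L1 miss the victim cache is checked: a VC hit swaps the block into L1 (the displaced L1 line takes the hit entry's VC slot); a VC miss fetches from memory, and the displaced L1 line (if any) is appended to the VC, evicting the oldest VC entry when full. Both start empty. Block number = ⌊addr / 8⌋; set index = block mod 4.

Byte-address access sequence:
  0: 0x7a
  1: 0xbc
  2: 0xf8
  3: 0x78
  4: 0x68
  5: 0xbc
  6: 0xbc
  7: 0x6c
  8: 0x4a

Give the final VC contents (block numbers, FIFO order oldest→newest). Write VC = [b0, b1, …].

VC = [31, 15, 13]

#0 0x7a→b15/s3 MISS; vc=[]
#1 0xbc→b23/s3 MISS; vc=[15]
#2 0xf8→b31/s3 MISS; vc=[15,23]
#3 0x78→b15/s3 VC-HIT; vc=[31,23]
#4 0x68→b13/s1 MISS; vc=[31,23]
#5 0xbc→b23/s3 VC-HIT; vc=[31,15]
#6 0xbc→b23/s3 L1-HIT; vc=[31,15]
#7 0x6c→b13/s1 L1-HIT; vc=[31,15]
#8 0x4a→b9/s1 MISS; vc=[31,15,13]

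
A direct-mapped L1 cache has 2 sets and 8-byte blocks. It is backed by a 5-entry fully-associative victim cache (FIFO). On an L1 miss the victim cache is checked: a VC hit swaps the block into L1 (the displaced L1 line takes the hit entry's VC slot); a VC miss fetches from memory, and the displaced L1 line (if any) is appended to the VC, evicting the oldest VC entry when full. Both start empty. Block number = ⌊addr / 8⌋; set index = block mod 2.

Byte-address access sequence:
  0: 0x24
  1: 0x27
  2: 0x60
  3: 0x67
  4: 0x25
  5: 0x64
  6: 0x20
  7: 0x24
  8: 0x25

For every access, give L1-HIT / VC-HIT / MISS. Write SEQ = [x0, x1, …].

0: 0x24 (blk 4, set 0) → MISS  vc=[]
1: 0x27 (blk 4, set 0) → L1-HIT  vc=[]
2: 0x60 (blk 12, set 0) → MISS  vc=[4]
3: 0x67 (blk 12, set 0) → L1-HIT  vc=[4]
4: 0x25 (blk 4, set 0) → VC-HIT  vc=[12]
5: 0x64 (blk 12, set 0) → VC-HIT  vc=[4]
6: 0x20 (blk 4, set 0) → VC-HIT  vc=[12]
7: 0x24 (blk 4, set 0) → L1-HIT  vc=[12]
8: 0x25 (blk 4, set 0) → L1-HIT  vc=[12]

SEQ = [MISS, L1-HIT, MISS, L1-HIT, VC-HIT, VC-HIT, VC-HIT, L1-HIT, L1-HIT]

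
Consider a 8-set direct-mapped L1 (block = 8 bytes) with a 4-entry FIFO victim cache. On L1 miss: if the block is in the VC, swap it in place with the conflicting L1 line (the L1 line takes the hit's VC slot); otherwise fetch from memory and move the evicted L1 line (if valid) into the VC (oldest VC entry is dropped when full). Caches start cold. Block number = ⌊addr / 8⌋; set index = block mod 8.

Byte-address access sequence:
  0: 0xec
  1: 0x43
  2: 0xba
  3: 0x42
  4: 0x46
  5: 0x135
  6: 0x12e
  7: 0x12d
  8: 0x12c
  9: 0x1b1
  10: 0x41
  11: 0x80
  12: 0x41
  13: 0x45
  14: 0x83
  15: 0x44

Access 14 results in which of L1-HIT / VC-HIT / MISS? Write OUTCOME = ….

OUTCOME = VC-HIT

#0 0xec→b29/s5 MISS; vc=[]
#1 0x43→b8/s0 MISS; vc=[]
#2 0xba→b23/s7 MISS; vc=[]
#3 0x42→b8/s0 L1-HIT; vc=[]
#4 0x46→b8/s0 L1-HIT; vc=[]
#5 0x135→b38/s6 MISS; vc=[]
#6 0x12e→b37/s5 MISS; vc=[29]
#7 0x12d→b37/s5 L1-HIT; vc=[29]
#8 0x12c→b37/s5 L1-HIT; vc=[29]
#9 0x1b1→b54/s6 MISS; vc=[29,38]
#10 0x41→b8/s0 L1-HIT; vc=[29,38]
#11 0x80→b16/s0 MISS; vc=[29,38,8]
#12 0x41→b8/s0 VC-HIT; vc=[29,38,16]
#13 0x45→b8/s0 L1-HIT; vc=[29,38,16]
#14 0x83→b16/s0 VC-HIT; vc=[29,38,8]
#15 0x44→b8/s0 VC-HIT; vc=[29,38,16]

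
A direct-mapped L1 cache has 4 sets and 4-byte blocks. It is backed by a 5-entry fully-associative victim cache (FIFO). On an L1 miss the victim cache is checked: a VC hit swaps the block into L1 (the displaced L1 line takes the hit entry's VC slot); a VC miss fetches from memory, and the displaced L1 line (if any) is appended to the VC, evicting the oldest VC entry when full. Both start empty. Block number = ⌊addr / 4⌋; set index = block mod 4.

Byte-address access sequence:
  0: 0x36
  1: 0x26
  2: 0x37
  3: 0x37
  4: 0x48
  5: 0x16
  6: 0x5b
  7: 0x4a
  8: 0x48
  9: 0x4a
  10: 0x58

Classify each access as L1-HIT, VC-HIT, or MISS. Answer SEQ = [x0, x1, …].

SEQ = [MISS, MISS, VC-HIT, L1-HIT, MISS, MISS, MISS, VC-HIT, L1-HIT, L1-HIT, VC-HIT]

0: 0x36 (blk 13, set 1) → MISS  vc=[]
1: 0x26 (blk 9, set 1) → MISS  vc=[13]
2: 0x37 (blk 13, set 1) → VC-HIT  vc=[9]
3: 0x37 (blk 13, set 1) → L1-HIT  vc=[9]
4: 0x48 (blk 18, set 2) → MISS  vc=[9]
5: 0x16 (blk 5, set 1) → MISS  vc=[9, 13]
6: 0x5b (blk 22, set 2) → MISS  vc=[9, 13, 18]
7: 0x4a (blk 18, set 2) → VC-HIT  vc=[9, 13, 22]
8: 0x48 (blk 18, set 2) → L1-HIT  vc=[9, 13, 22]
9: 0x4a (blk 18, set 2) → L1-HIT  vc=[9, 13, 22]
10: 0x58 (blk 22, set 2) → VC-HIT  vc=[9, 13, 18]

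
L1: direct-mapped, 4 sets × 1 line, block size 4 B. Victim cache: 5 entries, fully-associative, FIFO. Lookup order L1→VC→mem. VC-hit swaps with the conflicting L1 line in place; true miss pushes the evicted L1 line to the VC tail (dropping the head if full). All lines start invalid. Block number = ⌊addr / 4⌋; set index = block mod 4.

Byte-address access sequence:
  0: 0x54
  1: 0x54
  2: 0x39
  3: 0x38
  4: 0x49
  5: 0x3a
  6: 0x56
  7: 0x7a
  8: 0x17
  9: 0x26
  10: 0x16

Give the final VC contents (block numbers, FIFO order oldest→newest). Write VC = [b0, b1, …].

0: 0x54 (blk 21, set 1) → MISS  vc=[]
1: 0x54 (blk 21, set 1) → L1-HIT  vc=[]
2: 0x39 (blk 14, set 2) → MISS  vc=[]
3: 0x38 (blk 14, set 2) → L1-HIT  vc=[]
4: 0x49 (blk 18, set 2) → MISS  vc=[14]
5: 0x3a (blk 14, set 2) → VC-HIT  vc=[18]
6: 0x56 (blk 21, set 1) → L1-HIT  vc=[18]
7: 0x7a (blk 30, set 2) → MISS  vc=[18, 14]
8: 0x17 (blk 5, set 1) → MISS  vc=[18, 14, 21]
9: 0x26 (blk 9, set 1) → MISS  vc=[18, 14, 21, 5]
10: 0x16 (blk 5, set 1) → VC-HIT  vc=[18, 14, 21, 9]

VC = [18, 14, 21, 9]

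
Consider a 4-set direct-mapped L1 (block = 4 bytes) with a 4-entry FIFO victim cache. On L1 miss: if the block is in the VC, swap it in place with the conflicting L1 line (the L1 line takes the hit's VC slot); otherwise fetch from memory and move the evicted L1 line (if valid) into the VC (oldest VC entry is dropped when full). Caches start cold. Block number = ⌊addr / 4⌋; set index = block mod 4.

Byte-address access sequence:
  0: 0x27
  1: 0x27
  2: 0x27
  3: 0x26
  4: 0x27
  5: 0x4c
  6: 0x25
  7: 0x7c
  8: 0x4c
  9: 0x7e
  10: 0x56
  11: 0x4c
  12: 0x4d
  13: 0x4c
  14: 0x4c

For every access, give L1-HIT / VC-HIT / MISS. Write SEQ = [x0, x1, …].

#0 0x27→b9/s1 MISS; vc=[]
#1 0x27→b9/s1 L1-HIT; vc=[]
#2 0x27→b9/s1 L1-HIT; vc=[]
#3 0x26→b9/s1 L1-HIT; vc=[]
#4 0x27→b9/s1 L1-HIT; vc=[]
#5 0x4c→b19/s3 MISS; vc=[]
#6 0x25→b9/s1 L1-HIT; vc=[]
#7 0x7c→b31/s3 MISS; vc=[19]
#8 0x4c→b19/s3 VC-HIT; vc=[31]
#9 0x7e→b31/s3 VC-HIT; vc=[19]
#10 0x56→b21/s1 MISS; vc=[19,9]
#11 0x4c→b19/s3 VC-HIT; vc=[31,9]
#12 0x4d→b19/s3 L1-HIT; vc=[31,9]
#13 0x4c→b19/s3 L1-HIT; vc=[31,9]
#14 0x4c→b19/s3 L1-HIT; vc=[31,9]

SEQ = [MISS, L1-HIT, L1-HIT, L1-HIT, L1-HIT, MISS, L1-HIT, MISS, VC-HIT, VC-HIT, MISS, VC-HIT, L1-HIT, L1-HIT, L1-HIT]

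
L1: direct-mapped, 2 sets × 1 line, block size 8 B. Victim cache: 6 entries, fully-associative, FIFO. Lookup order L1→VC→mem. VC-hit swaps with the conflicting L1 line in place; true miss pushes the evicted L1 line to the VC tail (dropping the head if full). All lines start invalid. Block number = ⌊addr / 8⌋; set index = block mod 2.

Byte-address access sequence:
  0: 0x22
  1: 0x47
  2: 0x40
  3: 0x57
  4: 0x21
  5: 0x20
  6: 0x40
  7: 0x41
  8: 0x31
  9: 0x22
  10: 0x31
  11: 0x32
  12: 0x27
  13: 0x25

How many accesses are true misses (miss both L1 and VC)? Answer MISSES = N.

MISSES = 4

  [0] addr=0x22 blk=4 s=0: MISS | VC []
  [1] addr=0x47 blk=8 s=0: MISS | VC [4]
  [2] addr=0x40 blk=8 s=0: L1-HIT | VC [4]
  [3] addr=0x57 blk=10 s=0: MISS | VC [4, 8]
  [4] addr=0x21 blk=4 s=0: VC-HIT | VC [10, 8]
  [5] addr=0x20 blk=4 s=0: L1-HIT | VC [10, 8]
  [6] addr=0x40 blk=8 s=0: VC-HIT | VC [10, 4]
  [7] addr=0x41 blk=8 s=0: L1-HIT | VC [10, 4]
  [8] addr=0x31 blk=6 s=0: MISS | VC [10, 4, 8]
  [9] addr=0x22 blk=4 s=0: VC-HIT | VC [10, 6, 8]
  [10] addr=0x31 blk=6 s=0: VC-HIT | VC [10, 4, 8]
  [11] addr=0x32 blk=6 s=0: L1-HIT | VC [10, 4, 8]
  [12] addr=0x27 blk=4 s=0: VC-HIT | VC [10, 6, 8]
  [13] addr=0x25 blk=4 s=0: L1-HIT | VC [10, 6, 8]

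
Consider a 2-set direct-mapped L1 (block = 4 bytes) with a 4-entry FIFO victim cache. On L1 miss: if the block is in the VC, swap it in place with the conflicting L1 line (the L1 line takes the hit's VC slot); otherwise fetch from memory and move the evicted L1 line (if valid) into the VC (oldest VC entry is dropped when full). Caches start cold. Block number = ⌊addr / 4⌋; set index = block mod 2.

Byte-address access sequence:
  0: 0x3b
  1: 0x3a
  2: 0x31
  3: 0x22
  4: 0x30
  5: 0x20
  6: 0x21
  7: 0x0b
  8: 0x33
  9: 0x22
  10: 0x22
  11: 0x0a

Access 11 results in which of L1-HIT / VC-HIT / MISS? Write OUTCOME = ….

OUTCOME = VC-HIT

0: 0x3b (blk 14, set 0) → MISS  vc=[]
1: 0x3a (blk 14, set 0) → L1-HIT  vc=[]
2: 0x31 (blk 12, set 0) → MISS  vc=[14]
3: 0x22 (blk 8, set 0) → MISS  vc=[14, 12]
4: 0x30 (blk 12, set 0) → VC-HIT  vc=[14, 8]
5: 0x20 (blk 8, set 0) → VC-HIT  vc=[14, 12]
6: 0x21 (blk 8, set 0) → L1-HIT  vc=[14, 12]
7: 0xb (blk 2, set 0) → MISS  vc=[14, 12, 8]
8: 0x33 (blk 12, set 0) → VC-HIT  vc=[14, 2, 8]
9: 0x22 (blk 8, set 0) → VC-HIT  vc=[14, 2, 12]
10: 0x22 (blk 8, set 0) → L1-HIT  vc=[14, 2, 12]
11: 0xa (blk 2, set 0) → VC-HIT  vc=[14, 8, 12]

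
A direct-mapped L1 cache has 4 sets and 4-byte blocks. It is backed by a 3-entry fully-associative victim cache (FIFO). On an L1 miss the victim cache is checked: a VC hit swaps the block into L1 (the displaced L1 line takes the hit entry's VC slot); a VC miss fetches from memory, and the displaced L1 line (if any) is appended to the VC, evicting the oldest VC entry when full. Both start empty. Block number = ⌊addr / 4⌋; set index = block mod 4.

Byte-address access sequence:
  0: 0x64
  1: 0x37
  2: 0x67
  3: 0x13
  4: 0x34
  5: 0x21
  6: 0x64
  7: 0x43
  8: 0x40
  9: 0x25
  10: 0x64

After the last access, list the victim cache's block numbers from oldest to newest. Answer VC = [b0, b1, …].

VC = [4, 8, 9]

#0 0x64→b25/s1 MISS; vc=[]
#1 0x37→b13/s1 MISS; vc=[25]
#2 0x67→b25/s1 VC-HIT; vc=[13]
#3 0x13→b4/s0 MISS; vc=[13]
#4 0x34→b13/s1 VC-HIT; vc=[25]
#5 0x21→b8/s0 MISS; vc=[25,4]
#6 0x64→b25/s1 VC-HIT; vc=[13,4]
#7 0x43→b16/s0 MISS; vc=[13,4,8]
#8 0x40→b16/s0 L1-HIT; vc=[13,4,8]
#9 0x25→b9/s1 MISS; vc=[4,8,25]
#10 0x64→b25/s1 VC-HIT; vc=[4,8,9]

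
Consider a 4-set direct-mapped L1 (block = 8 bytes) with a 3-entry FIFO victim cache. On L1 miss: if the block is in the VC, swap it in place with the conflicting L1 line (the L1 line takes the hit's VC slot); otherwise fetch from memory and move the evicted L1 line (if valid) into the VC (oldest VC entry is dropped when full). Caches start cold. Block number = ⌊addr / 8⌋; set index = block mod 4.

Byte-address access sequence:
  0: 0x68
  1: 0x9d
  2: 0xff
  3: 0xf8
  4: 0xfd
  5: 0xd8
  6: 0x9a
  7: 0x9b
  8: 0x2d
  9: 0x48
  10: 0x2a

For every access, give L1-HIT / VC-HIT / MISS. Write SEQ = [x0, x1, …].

SEQ = [MISS, MISS, MISS, L1-HIT, L1-HIT, MISS, VC-HIT, L1-HIT, MISS, MISS, VC-HIT]

0: 0x68 (blk 13, set 1) → MISS  vc=[]
1: 0x9d (blk 19, set 3) → MISS  vc=[]
2: 0xff (blk 31, set 3) → MISS  vc=[19]
3: 0xf8 (blk 31, set 3) → L1-HIT  vc=[19]
4: 0xfd (blk 31, set 3) → L1-HIT  vc=[19]
5: 0xd8 (blk 27, set 3) → MISS  vc=[19, 31]
6: 0x9a (blk 19, set 3) → VC-HIT  vc=[27, 31]
7: 0x9b (blk 19, set 3) → L1-HIT  vc=[27, 31]
8: 0x2d (blk 5, set 1) → MISS  vc=[27, 31, 13]
9: 0x48 (blk 9, set 1) → MISS  vc=[31, 13, 5]
10: 0x2a (blk 5, set 1) → VC-HIT  vc=[31, 13, 9]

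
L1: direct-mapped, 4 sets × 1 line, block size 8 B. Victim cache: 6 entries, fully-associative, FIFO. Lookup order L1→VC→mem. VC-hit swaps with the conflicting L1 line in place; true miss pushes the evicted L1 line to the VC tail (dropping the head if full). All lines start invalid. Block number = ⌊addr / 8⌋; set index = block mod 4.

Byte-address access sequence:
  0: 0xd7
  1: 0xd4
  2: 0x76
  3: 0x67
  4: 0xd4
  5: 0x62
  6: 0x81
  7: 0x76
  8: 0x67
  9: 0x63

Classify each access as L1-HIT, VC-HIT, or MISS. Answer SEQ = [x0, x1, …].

  [0] addr=0xd7 blk=26 s=2: MISS | VC []
  [1] addr=0xd4 blk=26 s=2: L1-HIT | VC []
  [2] addr=0x76 blk=14 s=2: MISS | VC [26]
  [3] addr=0x67 blk=12 s=0: MISS | VC [26]
  [4] addr=0xd4 blk=26 s=2: VC-HIT | VC [14]
  [5] addr=0x62 blk=12 s=0: L1-HIT | VC [14]
  [6] addr=0x81 blk=16 s=0: MISS | VC [14, 12]
  [7] addr=0x76 blk=14 s=2: VC-HIT | VC [26, 12]
  [8] addr=0x67 blk=12 s=0: VC-HIT | VC [26, 16]
  [9] addr=0x63 blk=12 s=0: L1-HIT | VC [26, 16]

SEQ = [MISS, L1-HIT, MISS, MISS, VC-HIT, L1-HIT, MISS, VC-HIT, VC-HIT, L1-HIT]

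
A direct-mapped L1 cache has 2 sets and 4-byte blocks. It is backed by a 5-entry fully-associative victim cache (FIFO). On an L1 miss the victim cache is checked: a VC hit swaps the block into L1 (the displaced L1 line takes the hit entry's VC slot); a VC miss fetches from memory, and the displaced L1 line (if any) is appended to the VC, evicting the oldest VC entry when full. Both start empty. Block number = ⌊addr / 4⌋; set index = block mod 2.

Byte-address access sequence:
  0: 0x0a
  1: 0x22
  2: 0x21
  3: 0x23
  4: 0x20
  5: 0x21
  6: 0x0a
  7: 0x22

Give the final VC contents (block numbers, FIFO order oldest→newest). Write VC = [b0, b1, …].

#0 0xa→b2/s0 MISS; vc=[]
#1 0x22→b8/s0 MISS; vc=[2]
#2 0x21→b8/s0 L1-HIT; vc=[2]
#3 0x23→b8/s0 L1-HIT; vc=[2]
#4 0x20→b8/s0 L1-HIT; vc=[2]
#5 0x21→b8/s0 L1-HIT; vc=[2]
#6 0xa→b2/s0 VC-HIT; vc=[8]
#7 0x22→b8/s0 VC-HIT; vc=[2]

VC = [2]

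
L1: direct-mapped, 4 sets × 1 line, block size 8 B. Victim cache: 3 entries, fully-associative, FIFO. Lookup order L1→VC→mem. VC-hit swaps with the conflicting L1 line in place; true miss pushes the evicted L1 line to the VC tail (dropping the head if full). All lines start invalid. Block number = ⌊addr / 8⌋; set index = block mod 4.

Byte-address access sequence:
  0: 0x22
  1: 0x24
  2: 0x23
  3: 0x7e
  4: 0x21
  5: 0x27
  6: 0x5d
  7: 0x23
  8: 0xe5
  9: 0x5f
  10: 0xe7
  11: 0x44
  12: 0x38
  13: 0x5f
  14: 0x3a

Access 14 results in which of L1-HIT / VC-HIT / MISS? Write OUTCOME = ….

0: 0x22 (blk 4, set 0) → MISS  vc=[]
1: 0x24 (blk 4, set 0) → L1-HIT  vc=[]
2: 0x23 (blk 4, set 0) → L1-HIT  vc=[]
3: 0x7e (blk 15, set 3) → MISS  vc=[]
4: 0x21 (blk 4, set 0) → L1-HIT  vc=[]
5: 0x27 (blk 4, set 0) → L1-HIT  vc=[]
6: 0x5d (blk 11, set 3) → MISS  vc=[15]
7: 0x23 (blk 4, set 0) → L1-HIT  vc=[15]
8: 0xe5 (blk 28, set 0) → MISS  vc=[15, 4]
9: 0x5f (blk 11, set 3) → L1-HIT  vc=[15, 4]
10: 0xe7 (blk 28, set 0) → L1-HIT  vc=[15, 4]
11: 0x44 (blk 8, set 0) → MISS  vc=[15, 4, 28]
12: 0x38 (blk 7, set 3) → MISS  vc=[4, 28, 11]
13: 0x5f (blk 11, set 3) → VC-HIT  vc=[4, 28, 7]
14: 0x3a (blk 7, set 3) → VC-HIT  vc=[4, 28, 11]

OUTCOME = VC-HIT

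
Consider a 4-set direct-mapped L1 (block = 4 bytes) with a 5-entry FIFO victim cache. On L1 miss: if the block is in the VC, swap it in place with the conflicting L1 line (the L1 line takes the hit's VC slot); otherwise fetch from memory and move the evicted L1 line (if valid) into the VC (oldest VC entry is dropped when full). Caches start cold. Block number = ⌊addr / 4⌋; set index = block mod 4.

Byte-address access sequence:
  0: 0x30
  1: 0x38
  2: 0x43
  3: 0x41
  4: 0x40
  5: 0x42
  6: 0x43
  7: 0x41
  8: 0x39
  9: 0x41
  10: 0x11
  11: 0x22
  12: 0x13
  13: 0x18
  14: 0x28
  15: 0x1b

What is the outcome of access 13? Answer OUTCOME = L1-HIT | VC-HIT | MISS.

  [0] addr=0x30 blk=12 s=0: MISS | VC []
  [1] addr=0x38 blk=14 s=2: MISS | VC []
  [2] addr=0x43 blk=16 s=0: MISS | VC [12]
  [3] addr=0x41 blk=16 s=0: L1-HIT | VC [12]
  [4] addr=0x40 blk=16 s=0: L1-HIT | VC [12]
  [5] addr=0x42 blk=16 s=0: L1-HIT | VC [12]
  [6] addr=0x43 blk=16 s=0: L1-HIT | VC [12]
  [7] addr=0x41 blk=16 s=0: L1-HIT | VC [12]
  [8] addr=0x39 blk=14 s=2: L1-HIT | VC [12]
  [9] addr=0x41 blk=16 s=0: L1-HIT | VC [12]
  [10] addr=0x11 blk=4 s=0: MISS | VC [12, 16]
  [11] addr=0x22 blk=8 s=0: MISS | VC [12, 16, 4]
  [12] addr=0x13 blk=4 s=0: VC-HIT | VC [12, 16, 8]
  [13] addr=0x18 blk=6 s=2: MISS | VC [12, 16, 8, 14]
  [14] addr=0x28 blk=10 s=2: MISS | VC [12, 16, 8, 14, 6]
  [15] addr=0x1b blk=6 s=2: VC-HIT | VC [12, 16, 8, 14, 10]

OUTCOME = MISS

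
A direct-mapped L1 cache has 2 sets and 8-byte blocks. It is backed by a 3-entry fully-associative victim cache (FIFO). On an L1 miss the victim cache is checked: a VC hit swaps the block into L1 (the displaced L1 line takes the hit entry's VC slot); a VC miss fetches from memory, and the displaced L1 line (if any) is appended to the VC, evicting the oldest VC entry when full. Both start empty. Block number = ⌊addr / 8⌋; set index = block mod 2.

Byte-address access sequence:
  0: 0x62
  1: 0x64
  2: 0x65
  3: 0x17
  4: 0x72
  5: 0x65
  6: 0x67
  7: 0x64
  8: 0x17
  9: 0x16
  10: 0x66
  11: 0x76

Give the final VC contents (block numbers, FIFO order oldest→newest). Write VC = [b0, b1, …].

VC = [12, 2]

0: 0x62 (blk 12, set 0) → MISS  vc=[]
1: 0x64 (blk 12, set 0) → L1-HIT  vc=[]
2: 0x65 (blk 12, set 0) → L1-HIT  vc=[]
3: 0x17 (blk 2, set 0) → MISS  vc=[12]
4: 0x72 (blk 14, set 0) → MISS  vc=[12, 2]
5: 0x65 (blk 12, set 0) → VC-HIT  vc=[14, 2]
6: 0x67 (blk 12, set 0) → L1-HIT  vc=[14, 2]
7: 0x64 (blk 12, set 0) → L1-HIT  vc=[14, 2]
8: 0x17 (blk 2, set 0) → VC-HIT  vc=[14, 12]
9: 0x16 (blk 2, set 0) → L1-HIT  vc=[14, 12]
10: 0x66 (blk 12, set 0) → VC-HIT  vc=[14, 2]
11: 0x76 (blk 14, set 0) → VC-HIT  vc=[12, 2]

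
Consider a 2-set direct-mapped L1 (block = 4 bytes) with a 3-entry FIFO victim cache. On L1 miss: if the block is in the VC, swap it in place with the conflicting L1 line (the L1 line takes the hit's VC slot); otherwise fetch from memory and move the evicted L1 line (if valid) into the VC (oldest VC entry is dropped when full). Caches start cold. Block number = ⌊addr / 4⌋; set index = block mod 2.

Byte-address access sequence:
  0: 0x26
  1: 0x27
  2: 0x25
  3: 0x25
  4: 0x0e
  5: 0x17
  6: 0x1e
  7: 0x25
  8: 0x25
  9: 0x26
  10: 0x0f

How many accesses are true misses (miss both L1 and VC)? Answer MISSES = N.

MISSES = 4

#0 0x26→b9/s1 MISS; vc=[]
#1 0x27→b9/s1 L1-HIT; vc=[]
#2 0x25→b9/s1 L1-HIT; vc=[]
#3 0x25→b9/s1 L1-HIT; vc=[]
#4 0xe→b3/s1 MISS; vc=[9]
#5 0x17→b5/s1 MISS; vc=[9,3]
#6 0x1e→b7/s1 MISS; vc=[9,3,5]
#7 0x25→b9/s1 VC-HIT; vc=[7,3,5]
#8 0x25→b9/s1 L1-HIT; vc=[7,3,5]
#9 0x26→b9/s1 L1-HIT; vc=[7,3,5]
#10 0xf→b3/s1 VC-HIT; vc=[7,9,5]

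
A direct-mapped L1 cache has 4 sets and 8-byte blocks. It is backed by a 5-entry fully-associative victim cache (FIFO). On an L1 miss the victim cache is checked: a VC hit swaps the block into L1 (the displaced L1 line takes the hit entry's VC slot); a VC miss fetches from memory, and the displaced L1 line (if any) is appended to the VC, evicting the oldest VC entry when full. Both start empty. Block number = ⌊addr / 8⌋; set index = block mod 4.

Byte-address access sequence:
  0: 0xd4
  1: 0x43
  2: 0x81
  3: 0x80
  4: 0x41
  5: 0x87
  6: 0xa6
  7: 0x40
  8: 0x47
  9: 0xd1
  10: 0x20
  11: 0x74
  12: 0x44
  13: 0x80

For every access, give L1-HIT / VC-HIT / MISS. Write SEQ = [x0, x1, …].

#0 0xd4→b26/s2 MISS; vc=[]
#1 0x43→b8/s0 MISS; vc=[]
#2 0x81→b16/s0 MISS; vc=[8]
#3 0x80→b16/s0 L1-HIT; vc=[8]
#4 0x41→b8/s0 VC-HIT; vc=[16]
#5 0x87→b16/s0 VC-HIT; vc=[8]
#6 0xa6→b20/s0 MISS; vc=[8,16]
#7 0x40→b8/s0 VC-HIT; vc=[20,16]
#8 0x47→b8/s0 L1-HIT; vc=[20,16]
#9 0xd1→b26/s2 L1-HIT; vc=[20,16]
#10 0x20→b4/s0 MISS; vc=[20,16,8]
#11 0x74→b14/s2 MISS; vc=[20,16,8,26]
#12 0x44→b8/s0 VC-HIT; vc=[20,16,4,26]
#13 0x80→b16/s0 VC-HIT; vc=[20,8,4,26]

SEQ = [MISS, MISS, MISS, L1-HIT, VC-HIT, VC-HIT, MISS, VC-HIT, L1-HIT, L1-HIT, MISS, MISS, VC-HIT, VC-HIT]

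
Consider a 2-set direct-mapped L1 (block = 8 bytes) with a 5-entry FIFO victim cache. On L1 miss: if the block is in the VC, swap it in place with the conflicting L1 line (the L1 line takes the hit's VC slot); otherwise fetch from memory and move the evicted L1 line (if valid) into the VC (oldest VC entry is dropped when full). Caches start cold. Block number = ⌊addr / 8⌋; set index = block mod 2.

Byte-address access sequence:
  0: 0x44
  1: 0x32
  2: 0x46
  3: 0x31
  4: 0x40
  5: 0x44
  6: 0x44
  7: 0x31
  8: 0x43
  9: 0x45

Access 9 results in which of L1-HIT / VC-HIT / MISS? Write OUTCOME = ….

OUTCOME = L1-HIT

#0 0x44→b8/s0 MISS; vc=[]
#1 0x32→b6/s0 MISS; vc=[8]
#2 0x46→b8/s0 VC-HIT; vc=[6]
#3 0x31→b6/s0 VC-HIT; vc=[8]
#4 0x40→b8/s0 VC-HIT; vc=[6]
#5 0x44→b8/s0 L1-HIT; vc=[6]
#6 0x44→b8/s0 L1-HIT; vc=[6]
#7 0x31→b6/s0 VC-HIT; vc=[8]
#8 0x43→b8/s0 VC-HIT; vc=[6]
#9 0x45→b8/s0 L1-HIT; vc=[6]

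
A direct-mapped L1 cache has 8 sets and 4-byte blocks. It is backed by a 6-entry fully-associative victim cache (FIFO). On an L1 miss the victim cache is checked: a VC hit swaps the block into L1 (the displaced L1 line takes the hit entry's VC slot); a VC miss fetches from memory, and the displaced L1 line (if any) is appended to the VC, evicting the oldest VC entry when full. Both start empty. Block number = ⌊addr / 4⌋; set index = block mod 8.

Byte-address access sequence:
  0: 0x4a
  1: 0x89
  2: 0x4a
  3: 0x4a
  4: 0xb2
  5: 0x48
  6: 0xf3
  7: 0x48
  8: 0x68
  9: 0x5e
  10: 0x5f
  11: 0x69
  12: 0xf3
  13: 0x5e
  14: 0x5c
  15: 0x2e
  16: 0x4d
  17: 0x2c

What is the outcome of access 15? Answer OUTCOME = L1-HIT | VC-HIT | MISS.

0: 0x4a (blk 18, set 2) → MISS  vc=[]
1: 0x89 (blk 34, set 2) → MISS  vc=[18]
2: 0x4a (blk 18, set 2) → VC-HIT  vc=[34]
3: 0x4a (blk 18, set 2) → L1-HIT  vc=[34]
4: 0xb2 (blk 44, set 4) → MISS  vc=[34]
5: 0x48 (blk 18, set 2) → L1-HIT  vc=[34]
6: 0xf3 (blk 60, set 4) → MISS  vc=[34, 44]
7: 0x48 (blk 18, set 2) → L1-HIT  vc=[34, 44]
8: 0x68 (blk 26, set 2) → MISS  vc=[34, 44, 18]
9: 0x5e (blk 23, set 7) → MISS  vc=[34, 44, 18]
10: 0x5f (blk 23, set 7) → L1-HIT  vc=[34, 44, 18]
11: 0x69 (blk 26, set 2) → L1-HIT  vc=[34, 44, 18]
12: 0xf3 (blk 60, set 4) → L1-HIT  vc=[34, 44, 18]
13: 0x5e (blk 23, set 7) → L1-HIT  vc=[34, 44, 18]
14: 0x5c (blk 23, set 7) → L1-HIT  vc=[34, 44, 18]
15: 0x2e (blk 11, set 3) → MISS  vc=[34, 44, 18]
16: 0x4d (blk 19, set 3) → MISS  vc=[34, 44, 18, 11]
17: 0x2c (blk 11, set 3) → VC-HIT  vc=[34, 44, 18, 19]

OUTCOME = MISS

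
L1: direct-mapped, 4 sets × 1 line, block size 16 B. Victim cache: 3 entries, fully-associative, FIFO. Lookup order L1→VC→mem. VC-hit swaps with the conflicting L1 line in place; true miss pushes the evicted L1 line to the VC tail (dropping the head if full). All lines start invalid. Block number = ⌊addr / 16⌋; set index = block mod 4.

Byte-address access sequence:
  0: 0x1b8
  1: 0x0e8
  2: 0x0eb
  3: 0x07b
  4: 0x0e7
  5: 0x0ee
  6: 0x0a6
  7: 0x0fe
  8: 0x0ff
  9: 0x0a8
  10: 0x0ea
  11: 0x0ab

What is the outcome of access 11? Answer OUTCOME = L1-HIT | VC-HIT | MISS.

OUTCOME = VC-HIT

#0 0x1b8→b27/s3 MISS; vc=[]
#1 0xe8→b14/s2 MISS; vc=[]
#2 0xeb→b14/s2 L1-HIT; vc=[]
#3 0x7b→b7/s3 MISS; vc=[27]
#4 0xe7→b14/s2 L1-HIT; vc=[27]
#5 0xee→b14/s2 L1-HIT; vc=[27]
#6 0xa6→b10/s2 MISS; vc=[27,14]
#7 0xfe→b15/s3 MISS; vc=[27,14,7]
#8 0xff→b15/s3 L1-HIT; vc=[27,14,7]
#9 0xa8→b10/s2 L1-HIT; vc=[27,14,7]
#10 0xea→b14/s2 VC-HIT; vc=[27,10,7]
#11 0xab→b10/s2 VC-HIT; vc=[27,14,7]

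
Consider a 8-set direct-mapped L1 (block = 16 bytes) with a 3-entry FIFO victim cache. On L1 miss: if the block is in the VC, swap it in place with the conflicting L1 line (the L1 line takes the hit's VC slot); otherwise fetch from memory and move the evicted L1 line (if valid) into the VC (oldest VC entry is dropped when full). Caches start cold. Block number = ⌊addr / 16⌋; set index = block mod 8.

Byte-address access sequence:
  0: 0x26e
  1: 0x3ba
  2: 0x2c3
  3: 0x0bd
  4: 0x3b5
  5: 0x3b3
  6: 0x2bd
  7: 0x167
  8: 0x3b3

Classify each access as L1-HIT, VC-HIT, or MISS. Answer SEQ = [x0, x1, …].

#0 0x26e→b38/s6 MISS; vc=[]
#1 0x3ba→b59/s3 MISS; vc=[]
#2 0x2c3→b44/s4 MISS; vc=[]
#3 0xbd→b11/s3 MISS; vc=[59]
#4 0x3b5→b59/s3 VC-HIT; vc=[11]
#5 0x3b3→b59/s3 L1-HIT; vc=[11]
#6 0x2bd→b43/s3 MISS; vc=[11,59]
#7 0x167→b22/s6 MISS; vc=[11,59,38]
#8 0x3b3→b59/s3 VC-HIT; vc=[11,43,38]

SEQ = [MISS, MISS, MISS, MISS, VC-HIT, L1-HIT, MISS, MISS, VC-HIT]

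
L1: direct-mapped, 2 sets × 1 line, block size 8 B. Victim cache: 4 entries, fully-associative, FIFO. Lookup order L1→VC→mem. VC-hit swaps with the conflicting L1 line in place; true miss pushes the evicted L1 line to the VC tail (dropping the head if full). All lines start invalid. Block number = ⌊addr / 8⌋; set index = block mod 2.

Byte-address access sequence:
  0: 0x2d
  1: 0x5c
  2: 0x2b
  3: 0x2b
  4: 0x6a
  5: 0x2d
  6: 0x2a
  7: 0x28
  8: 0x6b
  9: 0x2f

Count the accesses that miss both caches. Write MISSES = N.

#0 0x2d→b5/s1 MISS; vc=[]
#1 0x5c→b11/s1 MISS; vc=[5]
#2 0x2b→b5/s1 VC-HIT; vc=[11]
#3 0x2b→b5/s1 L1-HIT; vc=[11]
#4 0x6a→b13/s1 MISS; vc=[11,5]
#5 0x2d→b5/s1 VC-HIT; vc=[11,13]
#6 0x2a→b5/s1 L1-HIT; vc=[11,13]
#7 0x28→b5/s1 L1-HIT; vc=[11,13]
#8 0x6b→b13/s1 VC-HIT; vc=[11,5]
#9 0x2f→b5/s1 VC-HIT; vc=[11,13]

MISSES = 3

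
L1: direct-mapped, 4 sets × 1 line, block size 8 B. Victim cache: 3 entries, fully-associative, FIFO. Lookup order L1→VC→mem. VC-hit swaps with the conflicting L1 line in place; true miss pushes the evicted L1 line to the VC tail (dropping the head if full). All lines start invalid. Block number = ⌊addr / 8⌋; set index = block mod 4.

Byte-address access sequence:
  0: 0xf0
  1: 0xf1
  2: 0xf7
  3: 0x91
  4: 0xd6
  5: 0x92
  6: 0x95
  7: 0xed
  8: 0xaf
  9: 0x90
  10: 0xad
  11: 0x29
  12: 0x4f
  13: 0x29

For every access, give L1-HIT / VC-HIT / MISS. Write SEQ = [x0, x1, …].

SEQ = [MISS, L1-HIT, L1-HIT, MISS, MISS, VC-HIT, L1-HIT, MISS, MISS, L1-HIT, L1-HIT, MISS, MISS, VC-HIT]

0: 0xf0 (blk 30, set 2) → MISS  vc=[]
1: 0xf1 (blk 30, set 2) → L1-HIT  vc=[]
2: 0xf7 (blk 30, set 2) → L1-HIT  vc=[]
3: 0x91 (blk 18, set 2) → MISS  vc=[30]
4: 0xd6 (blk 26, set 2) → MISS  vc=[30, 18]
5: 0x92 (blk 18, set 2) → VC-HIT  vc=[30, 26]
6: 0x95 (blk 18, set 2) → L1-HIT  vc=[30, 26]
7: 0xed (blk 29, set 1) → MISS  vc=[30, 26]
8: 0xaf (blk 21, set 1) → MISS  vc=[30, 26, 29]
9: 0x90 (blk 18, set 2) → L1-HIT  vc=[30, 26, 29]
10: 0xad (blk 21, set 1) → L1-HIT  vc=[30, 26, 29]
11: 0x29 (blk 5, set 1) → MISS  vc=[26, 29, 21]
12: 0x4f (blk 9, set 1) → MISS  vc=[29, 21, 5]
13: 0x29 (blk 5, set 1) → VC-HIT  vc=[29, 21, 9]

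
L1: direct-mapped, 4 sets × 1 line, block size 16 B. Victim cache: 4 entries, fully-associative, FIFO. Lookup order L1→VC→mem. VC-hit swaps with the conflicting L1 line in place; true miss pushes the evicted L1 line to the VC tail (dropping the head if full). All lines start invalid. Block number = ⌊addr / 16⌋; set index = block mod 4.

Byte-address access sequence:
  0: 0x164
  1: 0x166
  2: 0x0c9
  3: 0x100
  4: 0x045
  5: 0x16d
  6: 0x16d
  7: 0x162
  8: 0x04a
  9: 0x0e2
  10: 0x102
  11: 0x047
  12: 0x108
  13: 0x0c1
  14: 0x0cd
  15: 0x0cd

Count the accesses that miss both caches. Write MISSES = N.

MISSES = 5

  [0] addr=0x164 blk=22 s=2: MISS | VC []
  [1] addr=0x166 blk=22 s=2: L1-HIT | VC []
  [2] addr=0xc9 blk=12 s=0: MISS | VC []
  [3] addr=0x100 blk=16 s=0: MISS | VC [12]
  [4] addr=0x45 blk=4 s=0: MISS | VC [12, 16]
  [5] addr=0x16d blk=22 s=2: L1-HIT | VC [12, 16]
  [6] addr=0x16d blk=22 s=2: L1-HIT | VC [12, 16]
  [7] addr=0x162 blk=22 s=2: L1-HIT | VC [12, 16]
  [8] addr=0x4a blk=4 s=0: L1-HIT | VC [12, 16]
  [9] addr=0xe2 blk=14 s=2: MISS | VC [12, 16, 22]
  [10] addr=0x102 blk=16 s=0: VC-HIT | VC [12, 4, 22]
  [11] addr=0x47 blk=4 s=0: VC-HIT | VC [12, 16, 22]
  [12] addr=0x108 blk=16 s=0: VC-HIT | VC [12, 4, 22]
  [13] addr=0xc1 blk=12 s=0: VC-HIT | VC [16, 4, 22]
  [14] addr=0xcd blk=12 s=0: L1-HIT | VC [16, 4, 22]
  [15] addr=0xcd blk=12 s=0: L1-HIT | VC [16, 4, 22]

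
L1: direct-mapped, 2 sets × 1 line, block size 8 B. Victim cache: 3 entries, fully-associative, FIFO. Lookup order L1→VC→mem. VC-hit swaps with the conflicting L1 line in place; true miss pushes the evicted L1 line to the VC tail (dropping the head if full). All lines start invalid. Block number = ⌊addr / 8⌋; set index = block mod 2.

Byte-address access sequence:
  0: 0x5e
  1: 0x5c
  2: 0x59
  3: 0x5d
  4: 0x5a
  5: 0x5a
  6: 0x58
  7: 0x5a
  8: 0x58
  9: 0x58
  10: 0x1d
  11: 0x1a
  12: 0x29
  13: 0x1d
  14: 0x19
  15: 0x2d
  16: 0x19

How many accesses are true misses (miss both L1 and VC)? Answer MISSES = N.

MISSES = 3

#0 0x5e→b11/s1 MISS; vc=[]
#1 0x5c→b11/s1 L1-HIT; vc=[]
#2 0x59→b11/s1 L1-HIT; vc=[]
#3 0x5d→b11/s1 L1-HIT; vc=[]
#4 0x5a→b11/s1 L1-HIT; vc=[]
#5 0x5a→b11/s1 L1-HIT; vc=[]
#6 0x58→b11/s1 L1-HIT; vc=[]
#7 0x5a→b11/s1 L1-HIT; vc=[]
#8 0x58→b11/s1 L1-HIT; vc=[]
#9 0x58→b11/s1 L1-HIT; vc=[]
#10 0x1d→b3/s1 MISS; vc=[11]
#11 0x1a→b3/s1 L1-HIT; vc=[11]
#12 0x29→b5/s1 MISS; vc=[11,3]
#13 0x1d→b3/s1 VC-HIT; vc=[11,5]
#14 0x19→b3/s1 L1-HIT; vc=[11,5]
#15 0x2d→b5/s1 VC-HIT; vc=[11,3]
#16 0x19→b3/s1 VC-HIT; vc=[11,5]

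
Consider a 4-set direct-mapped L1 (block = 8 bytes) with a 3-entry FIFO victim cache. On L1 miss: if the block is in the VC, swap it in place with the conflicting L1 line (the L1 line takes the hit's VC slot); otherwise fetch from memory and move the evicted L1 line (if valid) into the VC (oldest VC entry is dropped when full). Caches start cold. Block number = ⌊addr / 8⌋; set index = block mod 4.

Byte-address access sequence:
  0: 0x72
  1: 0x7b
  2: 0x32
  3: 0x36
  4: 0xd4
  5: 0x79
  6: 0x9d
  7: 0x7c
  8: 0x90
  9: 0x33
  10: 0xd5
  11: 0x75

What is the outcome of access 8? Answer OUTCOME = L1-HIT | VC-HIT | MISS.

OUTCOME = MISS

0: 0x72 (blk 14, set 2) → MISS  vc=[]
1: 0x7b (blk 15, set 3) → MISS  vc=[]
2: 0x32 (blk 6, set 2) → MISS  vc=[14]
3: 0x36 (blk 6, set 2) → L1-HIT  vc=[14]
4: 0xd4 (blk 26, set 2) → MISS  vc=[14, 6]
5: 0x79 (blk 15, set 3) → L1-HIT  vc=[14, 6]
6: 0x9d (blk 19, set 3) → MISS  vc=[14, 6, 15]
7: 0x7c (blk 15, set 3) → VC-HIT  vc=[14, 6, 19]
8: 0x90 (blk 18, set 2) → MISS  vc=[6, 19, 26]
9: 0x33 (blk 6, set 2) → VC-HIT  vc=[18, 19, 26]
10: 0xd5 (blk 26, set 2) → VC-HIT  vc=[18, 19, 6]
11: 0x75 (blk 14, set 2) → MISS  vc=[19, 6, 26]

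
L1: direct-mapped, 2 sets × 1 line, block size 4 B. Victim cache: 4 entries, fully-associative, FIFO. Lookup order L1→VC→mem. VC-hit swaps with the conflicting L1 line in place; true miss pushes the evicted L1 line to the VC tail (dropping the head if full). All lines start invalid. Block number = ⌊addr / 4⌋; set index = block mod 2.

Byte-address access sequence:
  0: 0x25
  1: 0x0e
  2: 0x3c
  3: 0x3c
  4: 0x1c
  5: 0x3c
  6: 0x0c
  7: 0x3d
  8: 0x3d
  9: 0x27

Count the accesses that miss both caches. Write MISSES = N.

MISSES = 4

  [0] addr=0x25 blk=9 s=1: MISS | VC []
  [1] addr=0xe blk=3 s=1: MISS | VC [9]
  [2] addr=0x3c blk=15 s=1: MISS | VC [9, 3]
  [3] addr=0x3c blk=15 s=1: L1-HIT | VC [9, 3]
  [4] addr=0x1c blk=7 s=1: MISS | VC [9, 3, 15]
  [5] addr=0x3c blk=15 s=1: VC-HIT | VC [9, 3, 7]
  [6] addr=0xc blk=3 s=1: VC-HIT | VC [9, 15, 7]
  [7] addr=0x3d blk=15 s=1: VC-HIT | VC [9, 3, 7]
  [8] addr=0x3d blk=15 s=1: L1-HIT | VC [9, 3, 7]
  [9] addr=0x27 blk=9 s=1: VC-HIT | VC [15, 3, 7]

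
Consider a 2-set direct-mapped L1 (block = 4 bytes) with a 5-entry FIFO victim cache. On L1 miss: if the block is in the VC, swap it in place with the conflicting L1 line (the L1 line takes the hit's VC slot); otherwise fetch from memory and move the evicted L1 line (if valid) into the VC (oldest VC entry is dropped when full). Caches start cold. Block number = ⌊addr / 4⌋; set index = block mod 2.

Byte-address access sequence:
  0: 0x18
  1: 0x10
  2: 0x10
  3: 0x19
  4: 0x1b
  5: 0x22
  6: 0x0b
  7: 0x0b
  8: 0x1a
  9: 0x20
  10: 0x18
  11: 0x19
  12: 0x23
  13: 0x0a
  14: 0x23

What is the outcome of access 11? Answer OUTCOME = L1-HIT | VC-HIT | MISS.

OUTCOME = L1-HIT

#0 0x18→b6/s0 MISS; vc=[]
#1 0x10→b4/s0 MISS; vc=[6]
#2 0x10→b4/s0 L1-HIT; vc=[6]
#3 0x19→b6/s0 VC-HIT; vc=[4]
#4 0x1b→b6/s0 L1-HIT; vc=[4]
#5 0x22→b8/s0 MISS; vc=[4,6]
#6 0xb→b2/s0 MISS; vc=[4,6,8]
#7 0xb→b2/s0 L1-HIT; vc=[4,6,8]
#8 0x1a→b6/s0 VC-HIT; vc=[4,2,8]
#9 0x20→b8/s0 VC-HIT; vc=[4,2,6]
#10 0x18→b6/s0 VC-HIT; vc=[4,2,8]
#11 0x19→b6/s0 L1-HIT; vc=[4,2,8]
#12 0x23→b8/s0 VC-HIT; vc=[4,2,6]
#13 0xa→b2/s0 VC-HIT; vc=[4,8,6]
#14 0x23→b8/s0 VC-HIT; vc=[4,2,6]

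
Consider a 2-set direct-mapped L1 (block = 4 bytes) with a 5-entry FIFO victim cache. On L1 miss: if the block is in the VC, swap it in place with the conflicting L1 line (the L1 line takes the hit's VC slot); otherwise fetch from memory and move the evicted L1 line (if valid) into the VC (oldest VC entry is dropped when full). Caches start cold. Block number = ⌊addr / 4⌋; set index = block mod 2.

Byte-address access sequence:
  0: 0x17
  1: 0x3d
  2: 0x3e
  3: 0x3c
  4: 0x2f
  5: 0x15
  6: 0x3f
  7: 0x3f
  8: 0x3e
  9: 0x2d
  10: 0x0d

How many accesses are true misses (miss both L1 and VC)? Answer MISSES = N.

MISSES = 4

  [0] addr=0x17 blk=5 s=1: MISS | VC []
  [1] addr=0x3d blk=15 s=1: MISS | VC [5]
  [2] addr=0x3e blk=15 s=1: L1-HIT | VC [5]
  [3] addr=0x3c blk=15 s=1: L1-HIT | VC [5]
  [4] addr=0x2f blk=11 s=1: MISS | VC [5, 15]
  [5] addr=0x15 blk=5 s=1: VC-HIT | VC [11, 15]
  [6] addr=0x3f blk=15 s=1: VC-HIT | VC [11, 5]
  [7] addr=0x3f blk=15 s=1: L1-HIT | VC [11, 5]
  [8] addr=0x3e blk=15 s=1: L1-HIT | VC [11, 5]
  [9] addr=0x2d blk=11 s=1: VC-HIT | VC [15, 5]
  [10] addr=0xd blk=3 s=1: MISS | VC [15, 5, 11]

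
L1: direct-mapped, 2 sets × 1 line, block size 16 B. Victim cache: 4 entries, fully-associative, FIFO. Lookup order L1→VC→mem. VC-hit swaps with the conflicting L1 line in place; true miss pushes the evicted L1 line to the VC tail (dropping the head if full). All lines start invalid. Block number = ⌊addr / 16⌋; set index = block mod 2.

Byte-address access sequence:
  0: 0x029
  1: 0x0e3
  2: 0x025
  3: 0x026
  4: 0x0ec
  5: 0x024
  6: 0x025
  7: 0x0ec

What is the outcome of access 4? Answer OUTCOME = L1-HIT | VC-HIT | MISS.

0: 0x29 (blk 2, set 0) → MISS  vc=[]
1: 0xe3 (blk 14, set 0) → MISS  vc=[2]
2: 0x25 (blk 2, set 0) → VC-HIT  vc=[14]
3: 0x26 (blk 2, set 0) → L1-HIT  vc=[14]
4: 0xec (blk 14, set 0) → VC-HIT  vc=[2]
5: 0x24 (blk 2, set 0) → VC-HIT  vc=[14]
6: 0x25 (blk 2, set 0) → L1-HIT  vc=[14]
7: 0xec (blk 14, set 0) → VC-HIT  vc=[2]

OUTCOME = VC-HIT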